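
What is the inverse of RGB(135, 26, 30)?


Invert: (255-R, 255-G, 255-B)
R: 255-135 = 120
G: 255-26 = 229
B: 255-30 = 225
= RGB(120, 229, 225)


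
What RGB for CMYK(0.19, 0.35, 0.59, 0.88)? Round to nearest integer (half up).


R = 255 × (1-C) × (1-K) = 255 × 0.81 × 0.12 = 24.786 → 25
G = 255 × (1-M) × (1-K) = 255 × 0.65 × 0.12 = 19.89 → 20
B = 255 × (1-Y) × (1-K) = 255 × 0.41 × 0.12 = 12.546 → 13
= RGB(25, 20, 13)


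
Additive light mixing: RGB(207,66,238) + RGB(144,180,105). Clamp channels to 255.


Additive: each channel = min(255, C₁+C₂)
R: 207+144 = 351 → 255
G: 66+180 = 246 → 246
B: 238+105 = 343 → 255
= RGB(255, 246, 255)


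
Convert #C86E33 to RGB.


C8 → 200 (R)
6E → 110 (G)
33 → 51 (B)
= RGB(200, 110, 51)


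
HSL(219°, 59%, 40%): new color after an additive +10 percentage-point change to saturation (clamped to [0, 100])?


Original S = 59%
Adjustment = +10 percentage points
New S = 59 + (10) = 69
Clamp to [0, 100] → 69
= HSL(219°, 69%, 40%)


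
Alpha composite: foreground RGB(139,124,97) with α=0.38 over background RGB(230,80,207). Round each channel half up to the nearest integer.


C = α×F + (1-α)×B, with 1-α = 0.62
R: 0.38×139 + 0.62×230 = 52.82 + 142.60 = 195.42 → 195
G: 0.38×124 + 0.62×80 = 47.12 + 49.60 = 96.72 → 97
B: 0.38×97 + 0.62×207 = 36.86 + 128.34 = 165.20 → 165
= RGB(195, 97, 165)


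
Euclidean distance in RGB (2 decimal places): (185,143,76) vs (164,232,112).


d = √[(R₁-R₂)² + (G₁-G₂)² + (B₁-B₂)²]
d = √[(185-164)² + (143-232)² + (76-112)²]
d = √[441 + 7921 + 1296]
d = √9658
d ≈ 98.28


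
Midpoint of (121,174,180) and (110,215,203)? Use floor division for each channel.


Midpoint: each channel = ⌊(C₁+C₂)/2⌋
R: ⌊(121+110)/2⌋ = 115
G: ⌊(174+215)/2⌋ = 194
B: ⌊(180+203)/2⌋ = 191
= RGB(115, 194, 191)


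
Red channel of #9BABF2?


Color: #9BABF2
R = 9B = 155
G = AB = 171
B = F2 = 242
Red = 155


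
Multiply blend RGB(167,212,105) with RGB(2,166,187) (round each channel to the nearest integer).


Multiply: C = A×B/255, rounded to nearest integer
R: 167×2/255 = 334/255 ≈ 1.310 → 1
G: 212×166/255 = 35192/255 ≈ 138.008 → 138
B: 105×187/255 = 19635/255 ≈ 77.000 → 77
= RGB(1, 138, 77)


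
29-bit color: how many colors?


Colors = 2^bits = 2^29
= 536,870,912 colors


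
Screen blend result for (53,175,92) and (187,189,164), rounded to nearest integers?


Screen: C = 255 - (255-A)×(255-B)/255, rounded to nearest integer
R: 255 - (255-53)×(255-187)/255 = 255 - 13736/255 ≈ 255 - 53.867 = 201.133 → 201
G: 255 - (255-175)×(255-189)/255 = 255 - 5280/255 ≈ 255 - 20.706 = 234.294 → 234
B: 255 - (255-92)×(255-164)/255 = 255 - 14833/255 ≈ 255 - 58.169 = 196.831 → 197
= RGB(201, 234, 197)


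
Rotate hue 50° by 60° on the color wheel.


New hue = (H + rotation) mod 360
New hue = (50 + 60) mod 360
= 110 mod 360
= 110°


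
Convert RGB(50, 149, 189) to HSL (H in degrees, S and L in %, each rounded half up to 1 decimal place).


Normalize: R'=50/255≈0.1961, G'=149/255≈0.5843, B'=189/255≈0.7412
Max=189/255, Min=50/255, Δ=Max-Min=139/255
L = (Max+Min)/2 = (189+50)/510 = 239/510 = 0.46862… → L = 46.9%
L ≤ 0.5 → S = Δ/(Max+Min) = 139/(189+50) = 139/239 = 0.58158… → S = 58.2%
(the 1/255 factors cancel in S and H, so raw channel differences can be used)
Max is B' → H = 60 × ((R-G)/Δ + 4) = 60 × ((50-149)/139 + 4)
  -99/139 + 4 = -0.7122… + 4 = 3.2877…
  H = 60 × 3.2877… = 197.266…° → H = 197.3°
= HSL(197.3°, 58.2%, 46.9%)


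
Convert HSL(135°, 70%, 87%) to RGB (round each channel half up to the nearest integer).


H=135°, S=0.70, L=0.87
C = (1-|2L-1|)×S = (1-|0.74|)×0.70 = 0.182
H' = H/60 = 135/60 ≈ 2.2500; X = C×(1-|H' mod 2 - 1|) = 0.0455
m = L - C/2 = 0.87 - 0.091 = 0.779
Sector ⌊H'⌋ = 2 → (R',G',B') = (0.0, 0.182, 0.0455)
RGB = ((R'+m)×255, (G'+m)×255, (B'+m)×255) = (198.645, 245.055, 210.2475)
Round half up → RGB(199, 245, 210)


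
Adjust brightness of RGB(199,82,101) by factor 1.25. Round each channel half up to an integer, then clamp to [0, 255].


Multiply each channel by 1.25, round half up, clamp to [0, 255]
R: 199×1.25 = 248.75 → round → 249
G: 82×1.25 = 102.5 → round → 103
B: 101×1.25 = 126.25 → round → 126
= RGB(249, 103, 126)


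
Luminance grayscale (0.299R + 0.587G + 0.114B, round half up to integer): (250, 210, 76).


Gray = 0.299×R + 0.587×G + 0.114×B
Gray = 0.299×250 + 0.587×210 + 0.114×76
Gray = 74.750 + 123.270 + 8.664
Gray = 206.684 → round half up → 207
Gray = 207


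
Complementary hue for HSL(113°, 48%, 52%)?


Complement = opposite side of color wheel = hue + 180°
H' = (113 + 180) mod 360 = 293°
S and L unchanged.
= HSL(293°, 48%, 52%)


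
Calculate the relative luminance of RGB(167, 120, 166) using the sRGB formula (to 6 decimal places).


Linearize each channel (sRGB transfer function): c = v/255; c_lin = c/12.92 if c ≤ 0.04045, else ((c+0.055)/1.055)^2.4
  R: 167/255 ≈ 0.654902 > 0.04045 → ((0.654902+0.055)/1.055)^2.4 ≈ 0.386429
  G: 120/255 ≈ 0.470588 > 0.04045 → ((0.470588+0.055)/1.055)^2.4 ≈ 0.187821
  B: 166/255 ≈ 0.650980 > 0.04045 → ((0.650980+0.055)/1.055)^2.4 ≈ 0.381326
R_lin = 0.386429, G_lin = 0.187821, B_lin = 0.381326
L = 0.2126×R + 0.7152×G + 0.0722×B
L = 0.2126×0.386429 + 0.7152×0.187821 + 0.0722×0.381326
L ≈ 0.244016


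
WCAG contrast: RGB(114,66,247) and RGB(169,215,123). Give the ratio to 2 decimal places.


Linearize each sRGB channel c=v/255: c/12.92 if c ≤ 0.04045 else ((c+0.055)/1.055)^2.4
L = 0.2126×R_lin + 0.7152×G_lin + 0.0722×B_lin
Color 1 (114,66,247):
  R=114: 114/255≈0.4471 > 0.04045 → ((0.4471+0.055)/1.055)^2.4 ≈ 0.16827
  G=66: 66/255≈0.2588 > 0.04045 → ((0.2588+0.055)/1.055)^2.4 ≈ 0.05448
  B=247: 247/255≈0.9686 > 0.04045 → ((0.9686+0.055)/1.055)^2.4 ≈ 0.93011
  L1 = 0.2126×0.16827 + 0.7152×0.05448 + 0.0722×0.93011 ≈ 0.14189
Color 2 (169,215,123):
  R=169: 169/255≈0.6627 > 0.04045 → ((0.6627+0.055)/1.055)^2.4 ≈ 0.39676
  G=215: 215/255≈0.8431 > 0.04045 → ((0.8431+0.055)/1.055)^2.4 ≈ 0.67954
  B=123: 123/255≈0.4824 > 0.04045 → ((0.4824+0.055)/1.055)^2.4 ≈ 0.19807
  L2 = 0.2126×0.39676 + 0.7152×0.67954 + 0.0722×0.19807 ≈ 0.58466
Lighter = 0.58466, Darker = 0.14189
Ratio = (L_lighter + 0.05) / (L_darker + 0.05)
Ratio = (0.58466 + 0.05) / (0.14189 + 0.05) = 0.63466 / 0.19189 ≈ 3.3074
Ratio ≈ 3.31:1


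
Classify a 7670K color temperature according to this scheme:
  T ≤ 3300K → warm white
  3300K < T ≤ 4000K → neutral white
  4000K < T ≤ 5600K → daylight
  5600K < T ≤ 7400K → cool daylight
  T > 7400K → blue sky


Temperature: 7670K
7670K > 7400K → blue sky
Classification: blue sky


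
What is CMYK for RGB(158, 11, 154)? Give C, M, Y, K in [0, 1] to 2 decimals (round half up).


R'=158/255≈0.6196, G'=11/255≈0.0431, B'=154/255≈0.6039
K = 1 - max(R',G',B') = 1 - 158/255 = 97/255 = 0.38039… → 0.38
(1-R'-K)/(1-K) simplifies to (max-R)/max with max = 158:
C = (158-158)/158 = 0/158 = 0 → 0.00
M = (158-11)/158 = 147/158 = 0.93037… → 0.93
Y = (158-154)/158 = 4/158 = 0.02531… → 0.03
= CMYK(0.00, 0.93, 0.03, 0.38)


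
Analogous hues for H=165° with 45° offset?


Base hue: 165°
Left analog: (165 - 45) mod 360 = 120°
Right analog: (165 + 45) mod 360 = 210°
Analogous hues = 120° and 210°


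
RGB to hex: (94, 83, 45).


R = 94 → 5E (hex)
G = 83 → 53 (hex)
B = 45 → 2D (hex)
Hex = #5E532D


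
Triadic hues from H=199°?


Triadic: equally spaced at 120° intervals
H1 = 199°
H2 = (199 + 120) mod 360 = 319°
H3 = (199 + 240) mod 360 = 79°
Triadic = 199°, 319°, 79°


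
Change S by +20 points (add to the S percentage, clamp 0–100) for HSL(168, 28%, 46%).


Original S = 28%
Adjustment = +20 percentage points
New S = 28 + (20) = 48
Clamp to [0, 100] → 48
= HSL(168°, 48%, 46%)


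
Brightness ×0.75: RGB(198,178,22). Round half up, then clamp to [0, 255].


Multiply each channel by 0.75, round half up, clamp to [0, 255]
R: 198×0.75 = 148.5 → round → 149
G: 178×0.75 = 133.5 → round → 134
B: 22×0.75 = 16.5 → round → 17
= RGB(149, 134, 17)


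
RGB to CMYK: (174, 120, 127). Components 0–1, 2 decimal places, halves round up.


R'=174/255≈0.6824, G'=120/255≈0.4706, B'=127/255≈0.4980
K = 1 - max(R',G',B') = 1 - 174/255 = 81/255 = 0.31764… → 0.32
(1-R'-K)/(1-K) simplifies to (max-R)/max with max = 174:
C = (174-174)/174 = 0/174 = 0 → 0.00
M = (174-120)/174 = 54/174 = 0.31034… → 0.31
Y = (174-127)/174 = 47/174 = 0.27011… → 0.27
= CMYK(0.00, 0.31, 0.27, 0.32)


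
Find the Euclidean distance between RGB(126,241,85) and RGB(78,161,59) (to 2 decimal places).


d = √[(R₁-R₂)² + (G₁-G₂)² + (B₁-B₂)²]
d = √[(126-78)² + (241-161)² + (85-59)²]
d = √[2304 + 6400 + 676]
d = √9380
d ≈ 96.85


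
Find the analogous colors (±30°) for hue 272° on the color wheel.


Base hue: 272°
Left analog: (272 - 30) mod 360 = 242°
Right analog: (272 + 30) mod 360 = 302°
Analogous hues = 242° and 302°


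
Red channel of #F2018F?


Color: #F2018F
R = F2 = 242
G = 01 = 1
B = 8F = 143
Red = 242


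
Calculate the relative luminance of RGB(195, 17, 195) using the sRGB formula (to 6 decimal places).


Linearize each channel (sRGB transfer function): c = v/255; c_lin = c/12.92 if c ≤ 0.04045, else ((c+0.055)/1.055)^2.4
  R: 195/255 ≈ 0.764706 > 0.04045 → ((0.764706+0.055)/1.055)^2.4 ≈ 0.545724
  G: 17/255 ≈ 0.066667 > 0.04045 → ((0.066667+0.055)/1.055)^2.4 ≈ 0.005605
  B: 195/255 ≈ 0.764706 > 0.04045 → ((0.764706+0.055)/1.055)^2.4 ≈ 0.545724
R_lin = 0.545724, G_lin = 0.005605, B_lin = 0.545724
L = 0.2126×R + 0.7152×G + 0.0722×B
L = 0.2126×0.545724 + 0.7152×0.005605 + 0.0722×0.545724
L ≈ 0.159431


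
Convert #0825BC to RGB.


08 → 8 (R)
25 → 37 (G)
BC → 188 (B)
= RGB(8, 37, 188)


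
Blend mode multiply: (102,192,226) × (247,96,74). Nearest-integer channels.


Multiply: C = A×B/255, rounded to nearest integer
R: 102×247/255 = 25194/255 ≈ 98.800 → 99
G: 192×96/255 = 18432/255 ≈ 72.282 → 72
B: 226×74/255 = 16724/255 ≈ 65.584 → 66
= RGB(99, 72, 66)


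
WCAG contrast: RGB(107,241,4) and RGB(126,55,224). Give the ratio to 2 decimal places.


Linearize each sRGB channel c=v/255: c/12.92 if c ≤ 0.04045 else ((c+0.055)/1.055)^2.4
L = 0.2126×R_lin + 0.7152×G_lin + 0.0722×B_lin
Color 1 (107,241,4):
  R=107: 107/255≈0.4196 > 0.04045 → ((0.4196+0.055)/1.055)^2.4 ≈ 0.14703
  G=241: 241/255≈0.9451 > 0.04045 → ((0.9451+0.055)/1.055)^2.4 ≈ 0.87962
  B=4: 4/255≈0.0157 ≤ 0.04045 → 0.0157/12.92 ≈ 0.00121
  L1 = 0.2126×0.14703 + 0.7152×0.87962 + 0.0722×0.00121 ≈ 0.66045
Color 2 (126,55,224):
  R=126: 126/255≈0.4941 > 0.04045 → ((0.4941+0.055)/1.055)^2.4 ≈ 0.20864
  G=55: 55/255≈0.2157 > 0.04045 → ((0.2157+0.055)/1.055)^2.4 ≈ 0.03820
  B=224: 224/255≈0.8784 > 0.04045 → ((0.8784+0.055)/1.055)^2.4 ≈ 0.74540
  L2 = 0.2126×0.20864 + 0.7152×0.03820 + 0.0722×0.74540 ≈ 0.12550
Lighter = 0.66045, Darker = 0.12550
Ratio = (L_lighter + 0.05) / (L_darker + 0.05)
Ratio = (0.66045 + 0.05) / (0.12550 + 0.05) = 0.71045 / 0.17550 ≈ 4.0482
Ratio ≈ 4.05:1


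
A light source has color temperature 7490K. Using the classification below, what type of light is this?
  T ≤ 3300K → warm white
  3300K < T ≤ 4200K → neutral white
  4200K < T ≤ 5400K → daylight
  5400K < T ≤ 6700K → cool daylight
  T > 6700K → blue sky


Temperature: 7490K
7490K > 6700K → blue sky
Classification: blue sky


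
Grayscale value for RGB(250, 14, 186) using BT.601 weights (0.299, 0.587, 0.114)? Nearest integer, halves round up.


Gray = 0.299×R + 0.587×G + 0.114×B
Gray = 0.299×250 + 0.587×14 + 0.114×186
Gray = 74.750 + 8.218 + 21.204
Gray = 104.172 → round half up → 104
Gray = 104


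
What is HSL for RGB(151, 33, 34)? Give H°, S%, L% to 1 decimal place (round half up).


Normalize: R'=151/255≈0.5922, G'=33/255≈0.1294, B'=34/255≈0.1333
Max=151/255, Min=33/255, Δ=Max-Min=118/255
L = (Max+Min)/2 = (151+33)/510 = 184/510 = 0.36078… → L = 36.1%
L ≤ 0.5 → S = Δ/(Max+Min) = 118/(151+33) = 118/184 = 0.64130… → S = 64.1%
(the 1/255 factors cancel in S and H, so raw channel differences can be used)
Max is R' → H = 60 × (((G-B)/Δ) mod 6) = 60 × (((33-34)/118) mod 6)
  (-1)/118 = -0.0084…; negative, so add 6 → 5.9915…
  H = 60 × 5.9915… = 359.491…° → H = 359.5°
= HSL(359.5°, 64.1%, 36.1%)


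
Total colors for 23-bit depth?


Colors = 2^bits = 2^23
= 8,388,608 colors


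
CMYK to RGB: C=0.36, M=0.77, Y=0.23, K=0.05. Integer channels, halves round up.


R = 255 × (1-C) × (1-K) = 255 × 0.64 × 0.95 = 155.04 → 155
G = 255 × (1-M) × (1-K) = 255 × 0.23 × 0.95 = 55.7175 → 56
B = 255 × (1-Y) × (1-K) = 255 × 0.77 × 0.95 = 186.5325 → 187
= RGB(155, 56, 187)


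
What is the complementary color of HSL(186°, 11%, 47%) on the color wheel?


Complement = opposite side of color wheel = hue + 180°
H' = (186 + 180) mod 360 = 6°
S and L unchanged.
= HSL(6°, 11%, 47%)


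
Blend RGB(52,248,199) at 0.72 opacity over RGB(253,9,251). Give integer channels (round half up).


C = α×F + (1-α)×B, with 1-α = 0.28
R: 0.72×52 + 0.28×253 = 37.44 + 70.84 = 108.28 → 108
G: 0.72×248 + 0.28×9 = 178.56 + 2.52 = 181.08 → 181
B: 0.72×199 + 0.28×251 = 143.28 + 70.28 = 213.56 → 214
= RGB(108, 181, 214)


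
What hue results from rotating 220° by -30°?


New hue = (H + rotation) mod 360
New hue = (220 -30) mod 360
= 190 mod 360
= 190°


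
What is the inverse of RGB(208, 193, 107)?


Invert: (255-R, 255-G, 255-B)
R: 255-208 = 47
G: 255-193 = 62
B: 255-107 = 148
= RGB(47, 62, 148)


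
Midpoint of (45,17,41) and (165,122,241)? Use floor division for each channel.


Midpoint: each channel = ⌊(C₁+C₂)/2⌋
R: ⌊(45+165)/2⌋ = 105
G: ⌊(17+122)/2⌋ = 69
B: ⌊(41+241)/2⌋ = 141
= RGB(105, 69, 141)


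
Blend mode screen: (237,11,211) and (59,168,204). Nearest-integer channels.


Screen: C = 255 - (255-A)×(255-B)/255, rounded to nearest integer
R: 255 - (255-237)×(255-59)/255 = 255 - 3528/255 ≈ 255 - 13.835 = 241.165 → 241
G: 255 - (255-11)×(255-168)/255 = 255 - 21228/255 ≈ 255 - 83.247 = 171.753 → 172
B: 255 - (255-211)×(255-204)/255 = 255 - 2244/255 ≈ 255 - 8.800 = 246.200 → 246
= RGB(241, 172, 246)


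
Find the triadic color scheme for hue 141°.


Triadic: equally spaced at 120° intervals
H1 = 141°
H2 = (141 + 120) mod 360 = 261°
H3 = (141 + 240) mod 360 = 21°
Triadic = 141°, 261°, 21°


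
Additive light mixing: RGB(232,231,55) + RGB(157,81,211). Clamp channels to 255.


Additive: each channel = min(255, C₁+C₂)
R: 232+157 = 389 → 255
G: 231+81 = 312 → 255
B: 55+211 = 266 → 255
= RGB(255, 255, 255)


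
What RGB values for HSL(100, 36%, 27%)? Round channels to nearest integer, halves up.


H=100°, S=0.36, L=0.27
C = (1-|2L-1|)×S = (1-|-0.46|)×0.36 = 0.1944
H' = H/60 = 100/60 ≈ 1.6667; X = C×(1-|H' mod 2 - 1|) = 0.0648
m = L - C/2 = 0.27 - 0.0972 = 0.1728
Sector ⌊H'⌋ = 1 → (R',G',B') = (0.0648, 0.1944, 0.0)
RGB = ((R'+m)×255, (G'+m)×255, (B'+m)×255) = (60.588, 93.636, 44.064)
Round half up → RGB(61, 94, 44)


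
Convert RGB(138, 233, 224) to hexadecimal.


R = 138 → 8A (hex)
G = 233 → E9 (hex)
B = 224 → E0 (hex)
Hex = #8AE9E0


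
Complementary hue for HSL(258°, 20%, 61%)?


Complement = opposite side of color wheel = hue + 180°
H' = (258 + 180) mod 360 = 78°
S and L unchanged.
= HSL(78°, 20%, 61%)


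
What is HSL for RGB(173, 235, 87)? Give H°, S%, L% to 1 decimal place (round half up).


Normalize: R'=173/255≈0.6784, G'=235/255≈0.9216, B'=87/255≈0.3412
Max=235/255, Min=87/255, Δ=Max-Min=148/255
L = (Max+Min)/2 = (235+87)/510 = 322/510 = 0.63137… → L = 63.1%
L > 0.5 → S = Δ/(2-Max-Min) = 148/(510-235-87) = 148/188 = 0.78723… → S = 78.7%
(the 1/255 factors cancel in S and H, so raw channel differences can be used)
Max is G' → H = 60 × ((B-R)/Δ + 2) = 60 × ((87-173)/148 + 2)
  -86/148 + 2 = -0.5810… + 2 = 1.4189…
  H = 60 × 1.4189… = 85.135…° → H = 85.1°
= HSL(85.1°, 78.7%, 63.1%)


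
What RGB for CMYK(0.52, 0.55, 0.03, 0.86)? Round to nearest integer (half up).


R = 255 × (1-C) × (1-K) = 255 × 0.48 × 0.14 = 17.136 → 17
G = 255 × (1-M) × (1-K) = 255 × 0.45 × 0.14 = 16.065 → 16
B = 255 × (1-Y) × (1-K) = 255 × 0.97 × 0.14 = 34.629 → 35
= RGB(17, 16, 35)


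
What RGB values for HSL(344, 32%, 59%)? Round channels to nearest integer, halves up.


H=344°, S=0.32, L=0.59
C = (1-|2L-1|)×S = (1-|0.18|)×0.32 = 0.2624
H' = H/60 = 344/60 ≈ 5.7333; X = C×(1-|H' mod 2 - 1|) ≈ 0.0700
m = L - C/2 = 0.59 - 0.1312 = 0.4588
Sector ⌊H'⌋ = 5 → (R',G',B') = (0.2624, 0.0, ≈0.0700)
RGB = ((R'+m)×255, (G'+m)×255, (B'+m)×255) = (183.906, 116.994, 134.8372)
Round half up → RGB(184, 117, 135)


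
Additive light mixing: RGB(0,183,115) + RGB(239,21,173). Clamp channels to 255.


Additive: each channel = min(255, C₁+C₂)
R: 0+239 = 239 → 239
G: 183+21 = 204 → 204
B: 115+173 = 288 → 255
= RGB(239, 204, 255)


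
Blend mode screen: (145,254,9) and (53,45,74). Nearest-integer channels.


Screen: C = 255 - (255-A)×(255-B)/255, rounded to nearest integer
R: 255 - (255-145)×(255-53)/255 = 255 - 22220/255 ≈ 255 - 87.137 = 167.863 → 168
G: 255 - (255-254)×(255-45)/255 = 255 - 210/255 ≈ 255 - 0.824 = 254.176 → 254
B: 255 - (255-9)×(255-74)/255 = 255 - 44526/255 ≈ 255 - 174.612 = 80.388 → 80
= RGB(168, 254, 80)


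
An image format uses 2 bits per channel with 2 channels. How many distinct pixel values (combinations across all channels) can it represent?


Total bits = 2 bits/channel × 2 channels = 4 bits
Distinct pixel values = 2^4
= 16 pixel values


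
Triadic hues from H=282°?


Triadic: equally spaced at 120° intervals
H1 = 282°
H2 = (282 + 120) mod 360 = 42°
H3 = (282 + 240) mod 360 = 162°
Triadic = 282°, 42°, 162°


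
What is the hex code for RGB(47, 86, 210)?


R = 47 → 2F (hex)
G = 86 → 56 (hex)
B = 210 → D2 (hex)
Hex = #2F56D2


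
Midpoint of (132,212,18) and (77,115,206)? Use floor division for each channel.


Midpoint: each channel = ⌊(C₁+C₂)/2⌋
R: ⌊(132+77)/2⌋ = 104
G: ⌊(212+115)/2⌋ = 163
B: ⌊(18+206)/2⌋ = 112
= RGB(104, 163, 112)


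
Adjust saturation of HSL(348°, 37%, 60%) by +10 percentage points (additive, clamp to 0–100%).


Original S = 37%
Adjustment = +10 percentage points
New S = 37 + (10) = 47
Clamp to [0, 100] → 47
= HSL(348°, 47%, 60%)


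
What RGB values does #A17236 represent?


A1 → 161 (R)
72 → 114 (G)
36 → 54 (B)
= RGB(161, 114, 54)


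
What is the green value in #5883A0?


Color: #5883A0
R = 58 = 88
G = 83 = 131
B = A0 = 160
Green = 131


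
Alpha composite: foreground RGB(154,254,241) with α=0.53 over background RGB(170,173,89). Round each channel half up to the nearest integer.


C = α×F + (1-α)×B, with 1-α = 0.47
R: 0.53×154 + 0.47×170 = 81.62 + 79.90 = 161.52 → 162
G: 0.53×254 + 0.47×173 = 134.62 + 81.31 = 215.93 → 216
B: 0.53×241 + 0.47×89 = 127.73 + 41.83 = 169.56 → 170
= RGB(162, 216, 170)


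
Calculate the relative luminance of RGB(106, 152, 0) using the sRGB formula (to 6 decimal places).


Linearize each channel (sRGB transfer function): c = v/255; c_lin = c/12.92 if c ≤ 0.04045, else ((c+0.055)/1.055)^2.4
  R: 106/255 ≈ 0.415686 > 0.04045 → ((0.415686+0.055)/1.055)^2.4 ≈ 0.144128
  G: 152/255 ≈ 0.596078 > 0.04045 → ((0.596078+0.055)/1.055)^2.4 ≈ 0.313989
  B: 0/255 ≈ 0.000000 ≤ 0.04045 → 0.000000/12.92 ≈ 0.000000
R_lin = 0.144128, G_lin = 0.313989, B_lin = 0.000000
L = 0.2126×R + 0.7152×G + 0.0722×B
L = 0.2126×0.144128 + 0.7152×0.313989 + 0.0722×0.000000
L ≈ 0.255206


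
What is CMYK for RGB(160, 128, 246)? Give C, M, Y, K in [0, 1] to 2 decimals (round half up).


R'=160/255≈0.6275, G'=128/255≈0.5020, B'=246/255≈0.9647
K = 1 - max(R',G',B') = 1 - 246/255 = 9/255 = 0.03529… → 0.04
(1-R'-K)/(1-K) simplifies to (max-R)/max with max = 246:
C = (246-160)/246 = 86/246 = 0.34959… → 0.35
M = (246-128)/246 = 118/246 = 0.47967… → 0.48
Y = (246-246)/246 = 0/246 = 0 → 0.00
= CMYK(0.35, 0.48, 0.00, 0.04)


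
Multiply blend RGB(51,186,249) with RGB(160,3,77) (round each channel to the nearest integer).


Multiply: C = A×B/255, rounded to nearest integer
R: 51×160/255 = 8160/255 ≈ 32.000 → 32
G: 186×3/255 = 558/255 ≈ 2.188 → 2
B: 249×77/255 = 19173/255 ≈ 75.188 → 75
= RGB(32, 2, 75)


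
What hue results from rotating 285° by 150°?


New hue = (H + rotation) mod 360
New hue = (285 + 150) mod 360
= 435 mod 360
= 75°


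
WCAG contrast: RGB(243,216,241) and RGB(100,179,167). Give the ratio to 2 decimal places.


Linearize each sRGB channel c=v/255: c/12.92 if c ≤ 0.04045 else ((c+0.055)/1.055)^2.4
L = 0.2126×R_lin + 0.7152×G_lin + 0.0722×B_lin
Color 1 (243,216,241):
  R=243: 243/255≈0.9529 > 0.04045 → ((0.9529+0.055)/1.055)^2.4 ≈ 0.89627
  G=216: 216/255≈0.8471 > 0.04045 → ((0.8471+0.055)/1.055)^2.4 ≈ 0.68669
  B=241: 241/255≈0.9451 > 0.04045 → ((0.9451+0.055)/1.055)^2.4 ≈ 0.87962
  L1 = 0.2126×0.89627 + 0.7152×0.68669 + 0.0722×0.87962 ≈ 0.74517
Color 2 (100,179,167):
  R=100: 100/255≈0.3922 > 0.04045 → ((0.3922+0.055)/1.055)^2.4 ≈ 0.12744
  G=179: 179/255≈0.7020 > 0.04045 → ((0.7020+0.055)/1.055)^2.4 ≈ 0.45079
  B=167: 167/255≈0.6549 > 0.04045 → ((0.6549+0.055)/1.055)^2.4 ≈ 0.38643
  L2 = 0.2126×0.12744 + 0.7152×0.45079 + 0.0722×0.38643 ≈ 0.37740
Lighter = 0.74517, Darker = 0.37740
Ratio = (L_lighter + 0.05) / (L_darker + 0.05)
Ratio = (0.74517 + 0.05) / (0.37740 + 0.05) = 0.79517 / 0.42740 ≈ 1.8605
Ratio ≈ 1.86:1


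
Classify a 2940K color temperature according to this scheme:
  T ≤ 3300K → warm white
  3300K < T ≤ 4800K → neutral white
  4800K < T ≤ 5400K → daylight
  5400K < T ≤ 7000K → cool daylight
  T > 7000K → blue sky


Temperature: 2940K
2940K ≤ 3300K → warm white
Classification: warm white


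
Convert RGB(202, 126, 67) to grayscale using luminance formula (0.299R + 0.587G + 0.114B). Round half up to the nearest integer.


Gray = 0.299×R + 0.587×G + 0.114×B
Gray = 0.299×202 + 0.587×126 + 0.114×67
Gray = 60.398 + 73.962 + 7.638
Gray = 141.998 → round half up → 142
Gray = 142


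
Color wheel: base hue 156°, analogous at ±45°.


Base hue: 156°
Left analog: (156 - 45) mod 360 = 111°
Right analog: (156 + 45) mod 360 = 201°
Analogous hues = 111° and 201°


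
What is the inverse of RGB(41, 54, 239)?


Invert: (255-R, 255-G, 255-B)
R: 255-41 = 214
G: 255-54 = 201
B: 255-239 = 16
= RGB(214, 201, 16)


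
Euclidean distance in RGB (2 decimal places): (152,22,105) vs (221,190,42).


d = √[(R₁-R₂)² + (G₁-G₂)² + (B₁-B₂)²]
d = √[(152-221)² + (22-190)² + (105-42)²]
d = √[4761 + 28224 + 3969]
d = √36954
d ≈ 192.23


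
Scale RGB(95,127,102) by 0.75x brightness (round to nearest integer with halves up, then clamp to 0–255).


Multiply each channel by 0.75, round half up, clamp to [0, 255]
R: 95×0.75 = 71.25 → round → 71
G: 127×0.75 = 95.25 → round → 95
B: 102×0.75 = 76.5 → round → 77
= RGB(71, 95, 77)


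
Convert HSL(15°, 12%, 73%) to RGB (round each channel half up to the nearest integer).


H=15°, S=0.12, L=0.73
C = (1-|2L-1|)×S = (1-|0.46|)×0.12 = 0.0648
H' = H/60 = 15/60 ≈ 0.2500; X = C×(1-|H' mod 2 - 1|) = 0.0162
m = L - C/2 = 0.73 - 0.0324 = 0.6976
Sector ⌊H'⌋ = 0 → (R',G',B') = (0.0648, 0.0162, 0.0)
RGB = ((R'+m)×255, (G'+m)×255, (B'+m)×255) = (194.412, 182.019, 177.888)
Round half up → RGB(194, 182, 178)


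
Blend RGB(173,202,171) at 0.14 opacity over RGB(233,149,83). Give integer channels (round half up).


C = α×F + (1-α)×B, with 1-α = 0.86
R: 0.14×173 + 0.86×233 = 24.22 + 200.38 = 224.60 → 225
G: 0.14×202 + 0.86×149 = 28.28 + 128.14 = 156.42 → 156
B: 0.14×171 + 0.86×83 = 23.94 + 71.38 = 95.32 → 95
= RGB(225, 156, 95)


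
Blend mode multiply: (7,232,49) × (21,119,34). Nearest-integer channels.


Multiply: C = A×B/255, rounded to nearest integer
R: 7×21/255 = 147/255 ≈ 0.576 → 1
G: 232×119/255 = 27608/255 ≈ 108.267 → 108
B: 49×34/255 = 1666/255 ≈ 6.533 → 7
= RGB(1, 108, 7)


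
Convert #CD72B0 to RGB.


CD → 205 (R)
72 → 114 (G)
B0 → 176 (B)
= RGB(205, 114, 176)


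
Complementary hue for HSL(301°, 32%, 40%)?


Complement = opposite side of color wheel = hue + 180°
H' = (301 + 180) mod 360 = 121°
S and L unchanged.
= HSL(121°, 32%, 40%)


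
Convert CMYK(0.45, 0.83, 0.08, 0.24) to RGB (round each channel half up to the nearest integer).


R = 255 × (1-C) × (1-K) = 255 × 0.55 × 0.76 = 106.59 → 107
G = 255 × (1-M) × (1-K) = 255 × 0.17 × 0.76 = 32.946 → 33
B = 255 × (1-Y) × (1-K) = 255 × 0.92 × 0.76 = 178.296 → 178
= RGB(107, 33, 178)


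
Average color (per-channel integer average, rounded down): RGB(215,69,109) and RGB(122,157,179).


Midpoint: each channel = ⌊(C₁+C₂)/2⌋
R: ⌊(215+122)/2⌋ = 168
G: ⌊(69+157)/2⌋ = 113
B: ⌊(109+179)/2⌋ = 144
= RGB(168, 113, 144)


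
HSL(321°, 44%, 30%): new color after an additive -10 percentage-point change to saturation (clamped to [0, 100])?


Original S = 44%
Adjustment = -10 percentage points
New S = 44 + (-10) = 34
Clamp to [0, 100] → 34
= HSL(321°, 34%, 30%)


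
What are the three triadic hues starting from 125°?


Triadic: equally spaced at 120° intervals
H1 = 125°
H2 = (125 + 120) mod 360 = 245°
H3 = (125 + 240) mod 360 = 5°
Triadic = 125°, 245°, 5°


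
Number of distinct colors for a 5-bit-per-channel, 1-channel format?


Total bits = 5 bits/channel × 1 channels = 5 bits
Distinct colors = 2^5
= 32 colors


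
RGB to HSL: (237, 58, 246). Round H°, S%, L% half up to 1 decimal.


Normalize: R'=237/255≈0.9294, G'=58/255≈0.2275, B'=246/255≈0.9647
Max=246/255, Min=58/255, Δ=Max-Min=188/255
L = (Max+Min)/2 = (246+58)/510 = 304/510 = 0.59607… → L = 59.6%
L > 0.5 → S = Δ/(2-Max-Min) = 188/(510-246-58) = 188/206 = 0.91262… → S = 91.3%
(the 1/255 factors cancel in S and H, so raw channel differences can be used)
Max is B' → H = 60 × ((R-G)/Δ + 4) = 60 × ((237-58)/188 + 4)
  179/188 + 4 = 0.9521… + 4 = 4.9521…
  H = 60 × 4.9521… = 297.127…° → H = 297.1°
= HSL(297.1°, 91.3%, 59.6%)


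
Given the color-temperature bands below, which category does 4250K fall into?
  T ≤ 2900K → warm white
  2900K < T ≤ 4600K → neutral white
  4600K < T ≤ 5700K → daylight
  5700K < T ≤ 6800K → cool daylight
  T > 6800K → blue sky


Temperature: 4250K
2900K < 4250K ≤ 4600K → neutral white
Classification: neutral white


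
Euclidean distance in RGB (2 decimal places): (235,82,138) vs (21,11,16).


d = √[(R₁-R₂)² + (G₁-G₂)² + (B₁-B₂)²]
d = √[(235-21)² + (82-11)² + (138-16)²]
d = √[45796 + 5041 + 14884]
d = √65721
d ≈ 256.36


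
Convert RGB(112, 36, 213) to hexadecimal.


R = 112 → 70 (hex)
G = 36 → 24 (hex)
B = 213 → D5 (hex)
Hex = #7024D5


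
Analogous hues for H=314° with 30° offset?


Base hue: 314°
Left analog: (314 - 30) mod 360 = 284°
Right analog: (314 + 30) mod 360 = 344°
Analogous hues = 284° and 344°


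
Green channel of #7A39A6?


Color: #7A39A6
R = 7A = 122
G = 39 = 57
B = A6 = 166
Green = 57


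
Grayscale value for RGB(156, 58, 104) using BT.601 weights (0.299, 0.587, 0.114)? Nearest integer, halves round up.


Gray = 0.299×R + 0.587×G + 0.114×B
Gray = 0.299×156 + 0.587×58 + 0.114×104
Gray = 46.644 + 34.046 + 11.856
Gray = 92.546 → round half up → 93
Gray = 93


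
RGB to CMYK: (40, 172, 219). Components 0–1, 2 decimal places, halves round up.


R'=40/255≈0.1569, G'=172/255≈0.6745, B'=219/255≈0.8588
K = 1 - max(R',G',B') = 1 - 219/255 = 36/255 = 0.14117… → 0.14
(1-R'-K)/(1-K) simplifies to (max-R)/max with max = 219:
C = (219-40)/219 = 179/219 = 0.81735… → 0.82
M = (219-172)/219 = 47/219 = 0.21461… → 0.21
Y = (219-219)/219 = 0/219 = 0 → 0.00
= CMYK(0.82, 0.21, 0.00, 0.14)


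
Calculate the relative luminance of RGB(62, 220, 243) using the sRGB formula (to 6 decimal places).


Linearize each channel (sRGB transfer function): c = v/255; c_lin = c/12.92 if c ≤ 0.04045, else ((c+0.055)/1.055)^2.4
  R: 62/255 ≈ 0.243137 > 0.04045 → ((0.243137+0.055)/1.055)^2.4 ≈ 0.048172
  G: 220/255 ≈ 0.862745 > 0.04045 → ((0.862745+0.055)/1.055)^2.4 ≈ 0.715694
  B: 243/255 ≈ 0.952941 > 0.04045 → ((0.952941+0.055)/1.055)^2.4 ≈ 0.896269
R_lin = 0.048172, G_lin = 0.715694, B_lin = 0.896269
L = 0.2126×R + 0.7152×G + 0.0722×B
L = 0.2126×0.048172 + 0.7152×0.715694 + 0.0722×0.896269
L ≈ 0.586816


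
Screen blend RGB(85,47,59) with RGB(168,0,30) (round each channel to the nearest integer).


Screen: C = 255 - (255-A)×(255-B)/255, rounded to nearest integer
R: 255 - (255-85)×(255-168)/255 = 255 - 14790/255 ≈ 255 - 58.000 = 197.000 → 197
G: 255 - (255-47)×(255-0)/255 = 255 - 53040/255 ≈ 255 - 208.000 = 47.000 → 47
B: 255 - (255-59)×(255-30)/255 = 255 - 44100/255 ≈ 255 - 172.941 = 82.059 → 82
= RGB(197, 47, 82)


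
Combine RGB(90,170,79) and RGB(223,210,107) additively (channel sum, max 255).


Additive: each channel = min(255, C₁+C₂)
R: 90+223 = 313 → 255
G: 170+210 = 380 → 255
B: 79+107 = 186 → 186
= RGB(255, 255, 186)


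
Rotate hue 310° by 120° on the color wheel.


New hue = (H + rotation) mod 360
New hue = (310 + 120) mod 360
= 430 mod 360
= 70°


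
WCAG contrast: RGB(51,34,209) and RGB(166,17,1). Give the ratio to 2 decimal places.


Linearize each sRGB channel c=v/255: c/12.92 if c ≤ 0.04045 else ((c+0.055)/1.055)^2.4
L = 0.2126×R_lin + 0.7152×G_lin + 0.0722×B_lin
Color 1 (51,34,209):
  R=51: 51/255≈0.2000 > 0.04045 → ((0.2000+0.055)/1.055)^2.4 ≈ 0.03310
  G=34: 34/255≈0.1333 > 0.04045 → ((0.1333+0.055)/1.055)^2.4 ≈ 0.01600
  B=209: 209/255≈0.8196 > 0.04045 → ((0.8196+0.055)/1.055)^2.4 ≈ 0.63760
  L1 = 0.2126×0.03310 + 0.7152×0.01600 + 0.0722×0.63760 ≈ 0.06451
Color 2 (166,17,1):
  R=166: 166/255≈0.6510 > 0.04045 → ((0.6510+0.055)/1.055)^2.4 ≈ 0.38133
  G=17: 17/255≈0.0667 > 0.04045 → ((0.0667+0.055)/1.055)^2.4 ≈ 0.00561
  B=1: 1/255≈0.0039 ≤ 0.04045 → 0.0039/12.92 ≈ 0.00030
  L2 = 0.2126×0.38133 + 0.7152×0.00561 + 0.0722×0.00030 ≈ 0.08510
Lighter = 0.08510, Darker = 0.06451
Ratio = (L_lighter + 0.05) / (L_darker + 0.05)
Ratio = (0.08510 + 0.05) / (0.06451 + 0.05) = 0.13510 / 0.11451 ≈ 1.1798
Ratio ≈ 1.18:1


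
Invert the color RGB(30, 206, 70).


Invert: (255-R, 255-G, 255-B)
R: 255-30 = 225
G: 255-206 = 49
B: 255-70 = 185
= RGB(225, 49, 185)


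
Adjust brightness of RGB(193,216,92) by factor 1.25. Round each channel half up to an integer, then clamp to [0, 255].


Multiply each channel by 1.25, round half up, clamp to [0, 255]
R: 193×1.25 = 241.25 → round → 241
G: 216×1.25 = 270 → clamp → 255
B: 92×1.25 = 115
= RGB(241, 255, 115)


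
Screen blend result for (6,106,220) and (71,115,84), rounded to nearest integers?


Screen: C = 255 - (255-A)×(255-B)/255, rounded to nearest integer
R: 255 - (255-6)×(255-71)/255 = 255 - 45816/255 ≈ 255 - 179.671 = 75.329 → 75
G: 255 - (255-106)×(255-115)/255 = 255 - 20860/255 ≈ 255 - 81.804 = 173.196 → 173
B: 255 - (255-220)×(255-84)/255 = 255 - 5985/255 ≈ 255 - 23.471 = 231.529 → 232
= RGB(75, 173, 232)


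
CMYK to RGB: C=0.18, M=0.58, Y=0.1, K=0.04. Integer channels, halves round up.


R = 255 × (1-C) × (1-K) = 255 × 0.82 × 0.96 = 200.736 → 201
G = 255 × (1-M) × (1-K) = 255 × 0.42 × 0.96 = 102.816 → 103
B = 255 × (1-Y) × (1-K) = 255 × 0.90 × 0.96 = 220.32 → 220
= RGB(201, 103, 220)


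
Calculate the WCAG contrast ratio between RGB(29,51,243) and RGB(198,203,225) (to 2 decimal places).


Linearize each sRGB channel c=v/255: c/12.92 if c ≤ 0.04045 else ((c+0.055)/1.055)^2.4
L = 0.2126×R_lin + 0.7152×G_lin + 0.0722×B_lin
Color 1 (29,51,243):
  R=29: 29/255≈0.1137 > 0.04045 → ((0.1137+0.055)/1.055)^2.4 ≈ 0.01229
  G=51: 51/255≈0.2000 > 0.04045 → ((0.2000+0.055)/1.055)^2.4 ≈ 0.03310
  B=243: 243/255≈0.9529 > 0.04045 → ((0.9529+0.055)/1.055)^2.4 ≈ 0.89627
  L1 = 0.2126×0.01229 + 0.7152×0.03310 + 0.0722×0.89627 ≈ 0.09100
Color 2 (198,203,225):
  R=198: 198/255≈0.7765 > 0.04045 → ((0.7765+0.055)/1.055)^2.4 ≈ 0.56471
  G=203: 203/255≈0.7961 > 0.04045 → ((0.7961+0.055)/1.055)^2.4 ≈ 0.59720
  B=225: 225/255≈0.8824 > 0.04045 → ((0.8824+0.055)/1.055)^2.4 ≈ 0.75294
  L2 = 0.2126×0.56471 + 0.7152×0.59720 + 0.0722×0.75294 ≈ 0.60154
Lighter = 0.60154, Darker = 0.09100
Ratio = (L_lighter + 0.05) / (L_darker + 0.05)
Ratio = (0.60154 + 0.05) / (0.09100 + 0.05) = 0.65154 / 0.14100 ≈ 4.6209
Ratio ≈ 4.62:1


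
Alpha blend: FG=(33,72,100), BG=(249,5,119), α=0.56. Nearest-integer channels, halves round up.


C = α×F + (1-α)×B, with 1-α = 0.44
R: 0.56×33 + 0.44×249 = 18.48 + 109.56 = 128.04 → 128
G: 0.56×72 + 0.44×5 = 40.32 + 2.20 = 42.52 → 43
B: 0.56×100 + 0.44×119 = 56.00 + 52.36 = 108.36 → 108
= RGB(128, 43, 108)


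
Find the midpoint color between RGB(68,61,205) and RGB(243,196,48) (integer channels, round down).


Midpoint: each channel = ⌊(C₁+C₂)/2⌋
R: ⌊(68+243)/2⌋ = 155
G: ⌊(61+196)/2⌋ = 128
B: ⌊(205+48)/2⌋ = 126
= RGB(155, 128, 126)


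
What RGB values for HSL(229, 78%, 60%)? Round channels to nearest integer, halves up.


H=229°, S=0.78, L=0.60
C = (1-|2L-1|)×S = (1-|0.20|)×0.78 = 0.624
H' = H/60 = 229/60 ≈ 3.8167; X = C×(1-|H' mod 2 - 1|) = 0.1144
m = L - C/2 = 0.60 - 0.312 = 0.288
Sector ⌊H'⌋ = 3 → (R',G',B') = (0.0, 0.1144, 0.624)
RGB = ((R'+m)×255, (G'+m)×255, (B'+m)×255) = (73.44, 102.612, 232.56)
Round half up → RGB(73, 103, 233)


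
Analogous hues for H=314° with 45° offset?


Base hue: 314°
Left analog: (314 - 45) mod 360 = 269°
Right analog: (314 + 45) mod 360 = 359°
Analogous hues = 269° and 359°


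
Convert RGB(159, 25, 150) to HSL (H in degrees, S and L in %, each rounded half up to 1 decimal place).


Normalize: R'=159/255≈0.6235, G'=25/255≈0.0980, B'=150/255≈0.5882
Max=159/255, Min=25/255, Δ=Max-Min=134/255
L = (Max+Min)/2 = (159+25)/510 = 184/510 = 0.36078… → L = 36.1%
L ≤ 0.5 → S = Δ/(Max+Min) = 134/(159+25) = 134/184 = 0.72826… → S = 72.8%
(the 1/255 factors cancel in S and H, so raw channel differences can be used)
Max is R' → H = 60 × (((G-B)/Δ) mod 6) = 60 × (((25-150)/134) mod 6)
  (-125)/134 = -0.9328…; negative, so add 6 → 5.0671…
  H = 60 × 5.0671… = 304.029…° → H = 304.0°
= HSL(304.0°, 72.8%, 36.1%)


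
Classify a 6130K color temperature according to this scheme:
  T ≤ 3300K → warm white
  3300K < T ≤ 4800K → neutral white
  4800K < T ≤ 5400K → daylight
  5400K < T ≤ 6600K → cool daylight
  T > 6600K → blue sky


Temperature: 6130K
5400K < 6130K ≤ 6600K → cool daylight
Classification: cool daylight


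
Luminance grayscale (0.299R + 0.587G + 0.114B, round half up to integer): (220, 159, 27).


Gray = 0.299×R + 0.587×G + 0.114×B
Gray = 0.299×220 + 0.587×159 + 0.114×27
Gray = 65.780 + 93.333 + 3.078
Gray = 162.191 → round half up → 162
Gray = 162


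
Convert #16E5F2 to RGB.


16 → 22 (R)
E5 → 229 (G)
F2 → 242 (B)
= RGB(22, 229, 242)


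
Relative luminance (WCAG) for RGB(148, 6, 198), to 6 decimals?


Linearize each channel (sRGB transfer function): c = v/255; c_lin = c/12.92 if c ≤ 0.04045, else ((c+0.055)/1.055)^2.4
  R: 148/255 ≈ 0.580392 > 0.04045 → ((0.580392+0.055)/1.055)^2.4 ≈ 0.296138
  G: 6/255 ≈ 0.023529 ≤ 0.04045 → 0.023529/12.92 ≈ 0.001821
  B: 198/255 ≈ 0.776471 > 0.04045 → ((0.776471+0.055)/1.055)^2.4 ≈ 0.564712
R_lin = 0.296138, G_lin = 0.001821, B_lin = 0.564712
L = 0.2126×R + 0.7152×G + 0.0722×B
L = 0.2126×0.296138 + 0.7152×0.001821 + 0.0722×0.564712
L ≈ 0.105034


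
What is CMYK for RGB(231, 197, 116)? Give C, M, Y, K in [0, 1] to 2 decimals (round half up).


R'=231/255≈0.9059, G'=197/255≈0.7725, B'=116/255≈0.4549
K = 1 - max(R',G',B') = 1 - 231/255 = 24/255 = 0.09411… → 0.09
(1-R'-K)/(1-K) simplifies to (max-R)/max with max = 231:
C = (231-231)/231 = 0/231 = 0 → 0.00
M = (231-197)/231 = 34/231 = 0.14718… → 0.15
Y = (231-116)/231 = 115/231 = 0.49783… → 0.50
= CMYK(0.00, 0.15, 0.50, 0.09)


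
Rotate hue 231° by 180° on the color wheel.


New hue = (H + rotation) mod 360
New hue = (231 + 180) mod 360
= 411 mod 360
= 51°


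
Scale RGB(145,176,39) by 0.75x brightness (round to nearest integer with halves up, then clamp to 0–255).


Multiply each channel by 0.75, round half up, clamp to [0, 255]
R: 145×0.75 = 108.75 → round → 109
G: 176×0.75 = 132
B: 39×0.75 = 29.25 → round → 29
= RGB(109, 132, 29)


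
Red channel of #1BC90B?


Color: #1BC90B
R = 1B = 27
G = C9 = 201
B = 0B = 11
Red = 27


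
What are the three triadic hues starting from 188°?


Triadic: equally spaced at 120° intervals
H1 = 188°
H2 = (188 + 120) mod 360 = 308°
H3 = (188 + 240) mod 360 = 68°
Triadic = 188°, 308°, 68°


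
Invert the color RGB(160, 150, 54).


Invert: (255-R, 255-G, 255-B)
R: 255-160 = 95
G: 255-150 = 105
B: 255-54 = 201
= RGB(95, 105, 201)


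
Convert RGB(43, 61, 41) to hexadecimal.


R = 43 → 2B (hex)
G = 61 → 3D (hex)
B = 41 → 29 (hex)
Hex = #2B3D29


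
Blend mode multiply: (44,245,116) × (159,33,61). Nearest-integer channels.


Multiply: C = A×B/255, rounded to nearest integer
R: 44×159/255 = 6996/255 ≈ 27.435 → 27
G: 245×33/255 = 8085/255 ≈ 31.706 → 32
B: 116×61/255 = 7076/255 ≈ 27.749 → 28
= RGB(27, 32, 28)


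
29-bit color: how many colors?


Colors = 2^bits = 2^29
= 536,870,912 colors


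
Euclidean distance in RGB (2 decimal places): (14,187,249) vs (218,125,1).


d = √[(R₁-R₂)² + (G₁-G₂)² + (B₁-B₂)²]
d = √[(14-218)² + (187-125)² + (249-1)²]
d = √[41616 + 3844 + 61504]
d = √106964
d ≈ 327.05


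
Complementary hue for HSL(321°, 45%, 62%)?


Complement = opposite side of color wheel = hue + 180°
H' = (321 + 180) mod 360 = 141°
S and L unchanged.
= HSL(141°, 45%, 62%)


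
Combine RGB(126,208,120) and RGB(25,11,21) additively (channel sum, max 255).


Additive: each channel = min(255, C₁+C₂)
R: 126+25 = 151 → 151
G: 208+11 = 219 → 219
B: 120+21 = 141 → 141
= RGB(151, 219, 141)


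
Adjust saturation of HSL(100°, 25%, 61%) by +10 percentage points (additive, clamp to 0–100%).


Original S = 25%
Adjustment = +10 percentage points
New S = 25 + (10) = 35
Clamp to [0, 100] → 35
= HSL(100°, 35%, 61%)


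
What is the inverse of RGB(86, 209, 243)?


Invert: (255-R, 255-G, 255-B)
R: 255-86 = 169
G: 255-209 = 46
B: 255-243 = 12
= RGB(169, 46, 12)


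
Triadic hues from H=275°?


Triadic: equally spaced at 120° intervals
H1 = 275°
H2 = (275 + 120) mod 360 = 35°
H3 = (275 + 240) mod 360 = 155°
Triadic = 275°, 35°, 155°


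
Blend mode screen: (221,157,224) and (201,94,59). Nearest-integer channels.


Screen: C = 255 - (255-A)×(255-B)/255, rounded to nearest integer
R: 255 - (255-221)×(255-201)/255 = 255 - 1836/255 ≈ 255 - 7.200 = 247.800 → 248
G: 255 - (255-157)×(255-94)/255 = 255 - 15778/255 ≈ 255 - 61.875 = 193.125 → 193
B: 255 - (255-224)×(255-59)/255 = 255 - 6076/255 ≈ 255 - 23.827 = 231.173 → 231
= RGB(248, 193, 231)
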